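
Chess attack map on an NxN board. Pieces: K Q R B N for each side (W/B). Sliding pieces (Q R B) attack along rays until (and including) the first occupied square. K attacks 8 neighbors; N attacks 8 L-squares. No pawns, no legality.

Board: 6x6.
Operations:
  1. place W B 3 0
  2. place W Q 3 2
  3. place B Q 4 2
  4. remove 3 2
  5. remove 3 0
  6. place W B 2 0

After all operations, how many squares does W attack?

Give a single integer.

Answer: 4

Derivation:
Op 1: place WB@(3,0)
Op 2: place WQ@(3,2)
Op 3: place BQ@(4,2)
Op 4: remove (3,2)
Op 5: remove (3,0)
Op 6: place WB@(2,0)
Per-piece attacks for W:
  WB@(2,0): attacks (3,1) (4,2) (1,1) (0,2) [ray(1,1) blocked at (4,2)]
Union (4 distinct): (0,2) (1,1) (3,1) (4,2)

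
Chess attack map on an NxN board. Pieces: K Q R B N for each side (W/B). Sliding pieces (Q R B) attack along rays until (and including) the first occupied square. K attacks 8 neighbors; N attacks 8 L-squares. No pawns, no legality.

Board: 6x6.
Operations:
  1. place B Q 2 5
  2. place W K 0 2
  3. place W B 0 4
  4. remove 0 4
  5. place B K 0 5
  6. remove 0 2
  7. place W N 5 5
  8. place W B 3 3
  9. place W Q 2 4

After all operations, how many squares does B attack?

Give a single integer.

Op 1: place BQ@(2,5)
Op 2: place WK@(0,2)
Op 3: place WB@(0,4)
Op 4: remove (0,4)
Op 5: place BK@(0,5)
Op 6: remove (0,2)
Op 7: place WN@(5,5)
Op 8: place WB@(3,3)
Op 9: place WQ@(2,4)
Per-piece attacks for B:
  BK@(0,5): attacks (0,4) (1,5) (1,4)
  BQ@(2,5): attacks (2,4) (3,5) (4,5) (5,5) (1,5) (0,5) (3,4) (4,3) (5,2) (1,4) (0,3) [ray(0,-1) blocked at (2,4); ray(1,0) blocked at (5,5); ray(-1,0) blocked at (0,5)]
Union (12 distinct): (0,3) (0,4) (0,5) (1,4) (1,5) (2,4) (3,4) (3,5) (4,3) (4,5) (5,2) (5,5)

Answer: 12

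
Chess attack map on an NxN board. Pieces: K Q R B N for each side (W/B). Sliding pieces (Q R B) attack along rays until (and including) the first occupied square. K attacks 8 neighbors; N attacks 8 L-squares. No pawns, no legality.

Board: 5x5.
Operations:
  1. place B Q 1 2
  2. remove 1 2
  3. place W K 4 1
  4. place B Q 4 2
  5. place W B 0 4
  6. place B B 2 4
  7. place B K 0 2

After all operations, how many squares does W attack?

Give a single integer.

Op 1: place BQ@(1,2)
Op 2: remove (1,2)
Op 3: place WK@(4,1)
Op 4: place BQ@(4,2)
Op 5: place WB@(0,4)
Op 6: place BB@(2,4)
Op 7: place BK@(0,2)
Per-piece attacks for W:
  WB@(0,4): attacks (1,3) (2,2) (3,1) (4,0)
  WK@(4,1): attacks (4,2) (4,0) (3,1) (3,2) (3,0)
Union (7 distinct): (1,3) (2,2) (3,0) (3,1) (3,2) (4,0) (4,2)

Answer: 7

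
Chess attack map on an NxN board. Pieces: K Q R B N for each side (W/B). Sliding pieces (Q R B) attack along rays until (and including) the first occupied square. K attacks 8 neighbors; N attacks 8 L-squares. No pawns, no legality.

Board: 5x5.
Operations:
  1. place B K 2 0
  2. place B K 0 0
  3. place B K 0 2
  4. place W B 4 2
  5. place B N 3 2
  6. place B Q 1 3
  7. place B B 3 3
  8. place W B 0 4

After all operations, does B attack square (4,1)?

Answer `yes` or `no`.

Answer: no

Derivation:
Op 1: place BK@(2,0)
Op 2: place BK@(0,0)
Op 3: place BK@(0,2)
Op 4: place WB@(4,2)
Op 5: place BN@(3,2)
Op 6: place BQ@(1,3)
Op 7: place BB@(3,3)
Op 8: place WB@(0,4)
Per-piece attacks for B:
  BK@(0,0): attacks (0,1) (1,0) (1,1)
  BK@(0,2): attacks (0,3) (0,1) (1,2) (1,3) (1,1)
  BQ@(1,3): attacks (1,4) (1,2) (1,1) (1,0) (2,3) (3,3) (0,3) (2,4) (2,2) (3,1) (4,0) (0,4) (0,2) [ray(1,0) blocked at (3,3); ray(-1,1) blocked at (0,4); ray(-1,-1) blocked at (0,2)]
  BK@(2,0): attacks (2,1) (3,0) (1,0) (3,1) (1,1)
  BN@(3,2): attacks (4,4) (2,4) (1,3) (4,0) (2,0) (1,1)
  BB@(3,3): attacks (4,4) (4,2) (2,4) (2,2) (1,1) (0,0) [ray(1,-1) blocked at (4,2); ray(-1,-1) blocked at (0,0)]
B attacks (4,1): no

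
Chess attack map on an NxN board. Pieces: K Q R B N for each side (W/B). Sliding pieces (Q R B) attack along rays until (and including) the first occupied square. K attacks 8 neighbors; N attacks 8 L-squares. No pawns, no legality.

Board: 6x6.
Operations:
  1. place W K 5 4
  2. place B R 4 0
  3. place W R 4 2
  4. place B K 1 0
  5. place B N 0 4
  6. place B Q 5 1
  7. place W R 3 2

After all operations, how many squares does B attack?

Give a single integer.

Answer: 18

Derivation:
Op 1: place WK@(5,4)
Op 2: place BR@(4,0)
Op 3: place WR@(4,2)
Op 4: place BK@(1,0)
Op 5: place BN@(0,4)
Op 6: place BQ@(5,1)
Op 7: place WR@(3,2)
Per-piece attacks for B:
  BN@(0,4): attacks (2,5) (1,2) (2,3)
  BK@(1,0): attacks (1,1) (2,0) (0,0) (2,1) (0,1)
  BR@(4,0): attacks (4,1) (4,2) (5,0) (3,0) (2,0) (1,0) [ray(0,1) blocked at (4,2); ray(-1,0) blocked at (1,0)]
  BQ@(5,1): attacks (5,2) (5,3) (5,4) (5,0) (4,1) (3,1) (2,1) (1,1) (0,1) (4,2) (4,0) [ray(0,1) blocked at (5,4); ray(-1,1) blocked at (4,2); ray(-1,-1) blocked at (4,0)]
Union (18 distinct): (0,0) (0,1) (1,0) (1,1) (1,2) (2,0) (2,1) (2,3) (2,5) (3,0) (3,1) (4,0) (4,1) (4,2) (5,0) (5,2) (5,3) (5,4)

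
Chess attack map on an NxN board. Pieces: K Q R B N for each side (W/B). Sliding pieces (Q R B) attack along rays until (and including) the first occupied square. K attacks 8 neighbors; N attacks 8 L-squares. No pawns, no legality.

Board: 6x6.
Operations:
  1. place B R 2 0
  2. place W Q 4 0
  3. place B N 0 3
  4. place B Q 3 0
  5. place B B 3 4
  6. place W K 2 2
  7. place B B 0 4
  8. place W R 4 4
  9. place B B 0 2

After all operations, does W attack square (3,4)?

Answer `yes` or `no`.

Op 1: place BR@(2,0)
Op 2: place WQ@(4,0)
Op 3: place BN@(0,3)
Op 4: place BQ@(3,0)
Op 5: place BB@(3,4)
Op 6: place WK@(2,2)
Op 7: place BB@(0,4)
Op 8: place WR@(4,4)
Op 9: place BB@(0,2)
Per-piece attacks for W:
  WK@(2,2): attacks (2,3) (2,1) (3,2) (1,2) (3,3) (3,1) (1,3) (1,1)
  WQ@(4,0): attacks (4,1) (4,2) (4,3) (4,4) (5,0) (3,0) (5,1) (3,1) (2,2) [ray(0,1) blocked at (4,4); ray(-1,0) blocked at (3,0); ray(-1,1) blocked at (2,2)]
  WR@(4,4): attacks (4,5) (4,3) (4,2) (4,1) (4,0) (5,4) (3,4) [ray(0,-1) blocked at (4,0); ray(-1,0) blocked at (3,4)]
W attacks (3,4): yes

Answer: yes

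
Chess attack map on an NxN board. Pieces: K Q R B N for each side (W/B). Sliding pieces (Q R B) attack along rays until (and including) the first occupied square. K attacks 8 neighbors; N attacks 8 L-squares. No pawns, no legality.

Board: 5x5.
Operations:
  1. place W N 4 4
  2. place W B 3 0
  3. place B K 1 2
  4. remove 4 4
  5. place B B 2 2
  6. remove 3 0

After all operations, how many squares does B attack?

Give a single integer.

Op 1: place WN@(4,4)
Op 2: place WB@(3,0)
Op 3: place BK@(1,2)
Op 4: remove (4,4)
Op 5: place BB@(2,2)
Op 6: remove (3,0)
Per-piece attacks for B:
  BK@(1,2): attacks (1,3) (1,1) (2,2) (0,2) (2,3) (2,1) (0,3) (0,1)
  BB@(2,2): attacks (3,3) (4,4) (3,1) (4,0) (1,3) (0,4) (1,1) (0,0)
Union (14 distinct): (0,0) (0,1) (0,2) (0,3) (0,4) (1,1) (1,3) (2,1) (2,2) (2,3) (3,1) (3,3) (4,0) (4,4)

Answer: 14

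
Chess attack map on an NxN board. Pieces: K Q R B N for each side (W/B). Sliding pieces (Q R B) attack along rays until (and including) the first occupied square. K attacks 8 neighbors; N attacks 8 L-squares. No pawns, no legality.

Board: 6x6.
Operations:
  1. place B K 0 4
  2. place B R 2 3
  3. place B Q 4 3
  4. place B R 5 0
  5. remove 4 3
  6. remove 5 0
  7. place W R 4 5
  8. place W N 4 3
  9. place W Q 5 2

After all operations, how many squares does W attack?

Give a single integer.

Op 1: place BK@(0,4)
Op 2: place BR@(2,3)
Op 3: place BQ@(4,3)
Op 4: place BR@(5,0)
Op 5: remove (4,3)
Op 6: remove (5,0)
Op 7: place WR@(4,5)
Op 8: place WN@(4,3)
Op 9: place WQ@(5,2)
Per-piece attacks for W:
  WN@(4,3): attacks (5,5) (3,5) (2,4) (5,1) (3,1) (2,2)
  WR@(4,5): attacks (4,4) (4,3) (5,5) (3,5) (2,5) (1,5) (0,5) [ray(0,-1) blocked at (4,3)]
  WQ@(5,2): attacks (5,3) (5,4) (5,5) (5,1) (5,0) (4,2) (3,2) (2,2) (1,2) (0,2) (4,3) (4,1) (3,0) [ray(-1,1) blocked at (4,3)]
Union (20 distinct): (0,2) (0,5) (1,2) (1,5) (2,2) (2,4) (2,5) (3,0) (3,1) (3,2) (3,5) (4,1) (4,2) (4,3) (4,4) (5,0) (5,1) (5,3) (5,4) (5,5)

Answer: 20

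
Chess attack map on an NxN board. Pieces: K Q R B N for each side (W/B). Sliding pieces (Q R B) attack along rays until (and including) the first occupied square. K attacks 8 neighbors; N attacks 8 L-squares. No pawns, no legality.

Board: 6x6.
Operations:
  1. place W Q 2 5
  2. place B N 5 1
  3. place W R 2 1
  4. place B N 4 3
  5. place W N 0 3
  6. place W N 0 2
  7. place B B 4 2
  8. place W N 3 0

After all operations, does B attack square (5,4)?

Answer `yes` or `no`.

Answer: no

Derivation:
Op 1: place WQ@(2,5)
Op 2: place BN@(5,1)
Op 3: place WR@(2,1)
Op 4: place BN@(4,3)
Op 5: place WN@(0,3)
Op 6: place WN@(0,2)
Op 7: place BB@(4,2)
Op 8: place WN@(3,0)
Per-piece attacks for B:
  BB@(4,2): attacks (5,3) (5,1) (3,3) (2,4) (1,5) (3,1) (2,0) [ray(1,-1) blocked at (5,1)]
  BN@(4,3): attacks (5,5) (3,5) (2,4) (5,1) (3,1) (2,2)
  BN@(5,1): attacks (4,3) (3,2) (3,0)
B attacks (5,4): no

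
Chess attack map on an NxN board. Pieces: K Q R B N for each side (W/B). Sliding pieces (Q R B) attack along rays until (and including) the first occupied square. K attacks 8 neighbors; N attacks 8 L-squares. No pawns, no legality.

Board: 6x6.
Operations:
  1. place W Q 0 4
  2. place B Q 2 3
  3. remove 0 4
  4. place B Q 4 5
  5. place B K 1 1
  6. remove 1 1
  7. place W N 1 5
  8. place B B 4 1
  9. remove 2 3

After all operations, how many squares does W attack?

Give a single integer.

Answer: 3

Derivation:
Op 1: place WQ@(0,4)
Op 2: place BQ@(2,3)
Op 3: remove (0,4)
Op 4: place BQ@(4,5)
Op 5: place BK@(1,1)
Op 6: remove (1,1)
Op 7: place WN@(1,5)
Op 8: place BB@(4,1)
Op 9: remove (2,3)
Per-piece attacks for W:
  WN@(1,5): attacks (2,3) (3,4) (0,3)
Union (3 distinct): (0,3) (2,3) (3,4)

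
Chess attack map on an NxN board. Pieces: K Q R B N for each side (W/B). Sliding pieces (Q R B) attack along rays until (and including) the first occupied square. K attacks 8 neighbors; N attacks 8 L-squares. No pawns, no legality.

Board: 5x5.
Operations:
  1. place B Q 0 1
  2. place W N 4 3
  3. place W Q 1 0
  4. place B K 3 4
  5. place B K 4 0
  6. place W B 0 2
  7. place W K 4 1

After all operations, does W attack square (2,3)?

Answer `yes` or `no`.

Op 1: place BQ@(0,1)
Op 2: place WN@(4,3)
Op 3: place WQ@(1,0)
Op 4: place BK@(3,4)
Op 5: place BK@(4,0)
Op 6: place WB@(0,2)
Op 7: place WK@(4,1)
Per-piece attacks for W:
  WB@(0,2): attacks (1,3) (2,4) (1,1) (2,0)
  WQ@(1,0): attacks (1,1) (1,2) (1,3) (1,4) (2,0) (3,0) (4,0) (0,0) (2,1) (3,2) (4,3) (0,1) [ray(1,0) blocked at (4,0); ray(1,1) blocked at (4,3); ray(-1,1) blocked at (0,1)]
  WK@(4,1): attacks (4,2) (4,0) (3,1) (3,2) (3,0)
  WN@(4,3): attacks (2,4) (3,1) (2,2)
W attacks (2,3): no

Answer: no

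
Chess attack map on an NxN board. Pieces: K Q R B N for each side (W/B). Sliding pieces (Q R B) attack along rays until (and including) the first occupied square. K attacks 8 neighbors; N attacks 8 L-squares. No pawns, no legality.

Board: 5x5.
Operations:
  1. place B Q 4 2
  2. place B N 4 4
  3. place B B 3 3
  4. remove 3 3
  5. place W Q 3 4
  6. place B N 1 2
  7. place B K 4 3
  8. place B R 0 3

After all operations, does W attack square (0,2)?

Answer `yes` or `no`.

Answer: no

Derivation:
Op 1: place BQ@(4,2)
Op 2: place BN@(4,4)
Op 3: place BB@(3,3)
Op 4: remove (3,3)
Op 5: place WQ@(3,4)
Op 6: place BN@(1,2)
Op 7: place BK@(4,3)
Op 8: place BR@(0,3)
Per-piece attacks for W:
  WQ@(3,4): attacks (3,3) (3,2) (3,1) (3,0) (4,4) (2,4) (1,4) (0,4) (4,3) (2,3) (1,2) [ray(1,0) blocked at (4,4); ray(1,-1) blocked at (4,3); ray(-1,-1) blocked at (1,2)]
W attacks (0,2): no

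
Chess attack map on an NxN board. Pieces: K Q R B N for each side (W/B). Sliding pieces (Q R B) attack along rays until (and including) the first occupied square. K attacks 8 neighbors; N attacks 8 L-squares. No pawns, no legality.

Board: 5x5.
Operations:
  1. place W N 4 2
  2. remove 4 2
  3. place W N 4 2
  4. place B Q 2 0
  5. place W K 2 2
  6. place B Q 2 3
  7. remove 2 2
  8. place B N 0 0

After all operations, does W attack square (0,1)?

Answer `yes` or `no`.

Op 1: place WN@(4,2)
Op 2: remove (4,2)
Op 3: place WN@(4,2)
Op 4: place BQ@(2,0)
Op 5: place WK@(2,2)
Op 6: place BQ@(2,3)
Op 7: remove (2,2)
Op 8: place BN@(0,0)
Per-piece attacks for W:
  WN@(4,2): attacks (3,4) (2,3) (3,0) (2,1)
W attacks (0,1): no

Answer: no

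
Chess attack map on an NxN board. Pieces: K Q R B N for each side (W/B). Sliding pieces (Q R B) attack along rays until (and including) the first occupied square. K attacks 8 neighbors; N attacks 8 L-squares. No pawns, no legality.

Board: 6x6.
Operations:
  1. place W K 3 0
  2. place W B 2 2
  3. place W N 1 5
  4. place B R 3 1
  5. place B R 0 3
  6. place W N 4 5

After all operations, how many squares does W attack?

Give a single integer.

Op 1: place WK@(3,0)
Op 2: place WB@(2,2)
Op 3: place WN@(1,5)
Op 4: place BR@(3,1)
Op 5: place BR@(0,3)
Op 6: place WN@(4,5)
Per-piece attacks for W:
  WN@(1,5): attacks (2,3) (3,4) (0,3)
  WB@(2,2): attacks (3,3) (4,4) (5,5) (3,1) (1,3) (0,4) (1,1) (0,0) [ray(1,-1) blocked at (3,1)]
  WK@(3,0): attacks (3,1) (4,0) (2,0) (4,1) (2,1)
  WN@(4,5): attacks (5,3) (3,3) (2,4)
Union (17 distinct): (0,0) (0,3) (0,4) (1,1) (1,3) (2,0) (2,1) (2,3) (2,4) (3,1) (3,3) (3,4) (4,0) (4,1) (4,4) (5,3) (5,5)

Answer: 17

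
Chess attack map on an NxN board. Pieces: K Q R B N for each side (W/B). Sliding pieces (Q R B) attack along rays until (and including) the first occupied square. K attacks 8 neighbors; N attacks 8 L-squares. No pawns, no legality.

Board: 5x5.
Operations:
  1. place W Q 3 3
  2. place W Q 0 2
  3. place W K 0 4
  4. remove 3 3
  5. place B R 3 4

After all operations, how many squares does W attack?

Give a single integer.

Op 1: place WQ@(3,3)
Op 2: place WQ@(0,2)
Op 3: place WK@(0,4)
Op 4: remove (3,3)
Op 5: place BR@(3,4)
Per-piece attacks for W:
  WQ@(0,2): attacks (0,3) (0,4) (0,1) (0,0) (1,2) (2,2) (3,2) (4,2) (1,3) (2,4) (1,1) (2,0) [ray(0,1) blocked at (0,4)]
  WK@(0,4): attacks (0,3) (1,4) (1,3)
Union (13 distinct): (0,0) (0,1) (0,3) (0,4) (1,1) (1,2) (1,3) (1,4) (2,0) (2,2) (2,4) (3,2) (4,2)

Answer: 13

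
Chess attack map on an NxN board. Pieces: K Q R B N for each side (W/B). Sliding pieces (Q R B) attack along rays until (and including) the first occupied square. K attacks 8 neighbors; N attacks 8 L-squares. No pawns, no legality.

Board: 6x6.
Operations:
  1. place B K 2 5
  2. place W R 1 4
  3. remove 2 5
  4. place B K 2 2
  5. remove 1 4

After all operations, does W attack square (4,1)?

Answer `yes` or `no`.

Answer: no

Derivation:
Op 1: place BK@(2,5)
Op 2: place WR@(1,4)
Op 3: remove (2,5)
Op 4: place BK@(2,2)
Op 5: remove (1,4)
Per-piece attacks for W:
W attacks (4,1): no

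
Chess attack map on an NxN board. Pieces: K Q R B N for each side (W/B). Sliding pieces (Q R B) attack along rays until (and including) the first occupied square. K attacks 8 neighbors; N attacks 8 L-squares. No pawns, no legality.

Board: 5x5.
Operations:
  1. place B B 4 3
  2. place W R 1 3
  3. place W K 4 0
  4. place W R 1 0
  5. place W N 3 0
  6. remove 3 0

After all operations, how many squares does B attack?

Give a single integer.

Op 1: place BB@(4,3)
Op 2: place WR@(1,3)
Op 3: place WK@(4,0)
Op 4: place WR@(1,0)
Op 5: place WN@(3,0)
Op 6: remove (3,0)
Per-piece attacks for B:
  BB@(4,3): attacks (3,4) (3,2) (2,1) (1,0) [ray(-1,-1) blocked at (1,0)]
Union (4 distinct): (1,0) (2,1) (3,2) (3,4)

Answer: 4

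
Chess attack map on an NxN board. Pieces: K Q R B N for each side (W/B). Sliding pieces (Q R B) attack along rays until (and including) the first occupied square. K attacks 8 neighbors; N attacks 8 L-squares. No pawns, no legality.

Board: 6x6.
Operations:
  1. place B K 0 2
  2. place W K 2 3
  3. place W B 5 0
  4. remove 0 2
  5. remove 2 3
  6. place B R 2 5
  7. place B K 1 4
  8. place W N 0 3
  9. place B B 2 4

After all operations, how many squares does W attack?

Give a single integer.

Op 1: place BK@(0,2)
Op 2: place WK@(2,3)
Op 3: place WB@(5,0)
Op 4: remove (0,2)
Op 5: remove (2,3)
Op 6: place BR@(2,5)
Op 7: place BK@(1,4)
Op 8: place WN@(0,3)
Op 9: place BB@(2,4)
Per-piece attacks for W:
  WN@(0,3): attacks (1,5) (2,4) (1,1) (2,2)
  WB@(5,0): attacks (4,1) (3,2) (2,3) (1,4) [ray(-1,1) blocked at (1,4)]
Union (8 distinct): (1,1) (1,4) (1,5) (2,2) (2,3) (2,4) (3,2) (4,1)

Answer: 8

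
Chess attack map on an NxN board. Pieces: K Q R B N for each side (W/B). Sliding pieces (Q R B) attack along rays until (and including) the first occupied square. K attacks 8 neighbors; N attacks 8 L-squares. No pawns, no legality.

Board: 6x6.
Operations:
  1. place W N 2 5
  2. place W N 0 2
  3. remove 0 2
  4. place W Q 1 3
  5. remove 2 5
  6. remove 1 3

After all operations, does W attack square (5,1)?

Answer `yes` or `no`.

Op 1: place WN@(2,5)
Op 2: place WN@(0,2)
Op 3: remove (0,2)
Op 4: place WQ@(1,3)
Op 5: remove (2,5)
Op 6: remove (1,3)
Per-piece attacks for W:
W attacks (5,1): no

Answer: no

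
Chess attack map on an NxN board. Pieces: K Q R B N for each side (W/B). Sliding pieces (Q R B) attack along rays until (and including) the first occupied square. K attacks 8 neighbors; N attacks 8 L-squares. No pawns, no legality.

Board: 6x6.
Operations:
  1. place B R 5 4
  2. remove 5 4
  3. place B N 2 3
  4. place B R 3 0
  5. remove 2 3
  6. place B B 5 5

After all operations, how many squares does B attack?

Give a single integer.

Op 1: place BR@(5,4)
Op 2: remove (5,4)
Op 3: place BN@(2,3)
Op 4: place BR@(3,0)
Op 5: remove (2,3)
Op 6: place BB@(5,5)
Per-piece attacks for B:
  BR@(3,0): attacks (3,1) (3,2) (3,3) (3,4) (3,5) (4,0) (5,0) (2,0) (1,0) (0,0)
  BB@(5,5): attacks (4,4) (3,3) (2,2) (1,1) (0,0)
Union (13 distinct): (0,0) (1,0) (1,1) (2,0) (2,2) (3,1) (3,2) (3,3) (3,4) (3,5) (4,0) (4,4) (5,0)

Answer: 13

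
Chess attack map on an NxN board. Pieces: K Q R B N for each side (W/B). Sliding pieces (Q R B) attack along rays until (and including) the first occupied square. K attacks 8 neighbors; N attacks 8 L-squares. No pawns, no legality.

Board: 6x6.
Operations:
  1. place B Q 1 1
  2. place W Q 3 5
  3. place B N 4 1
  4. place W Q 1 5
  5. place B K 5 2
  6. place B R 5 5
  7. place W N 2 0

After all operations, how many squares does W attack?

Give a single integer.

Answer: 24

Derivation:
Op 1: place BQ@(1,1)
Op 2: place WQ@(3,5)
Op 3: place BN@(4,1)
Op 4: place WQ@(1,5)
Op 5: place BK@(5,2)
Op 6: place BR@(5,5)
Op 7: place WN@(2,0)
Per-piece attacks for W:
  WQ@(1,5): attacks (1,4) (1,3) (1,2) (1,1) (2,5) (3,5) (0,5) (2,4) (3,3) (4,2) (5,1) (0,4) [ray(0,-1) blocked at (1,1); ray(1,0) blocked at (3,5)]
  WN@(2,0): attacks (3,2) (4,1) (1,2) (0,1)
  WQ@(3,5): attacks (3,4) (3,3) (3,2) (3,1) (3,0) (4,5) (5,5) (2,5) (1,5) (4,4) (5,3) (2,4) (1,3) (0,2) [ray(1,0) blocked at (5,5); ray(-1,0) blocked at (1,5)]
Union (24 distinct): (0,1) (0,2) (0,4) (0,5) (1,1) (1,2) (1,3) (1,4) (1,5) (2,4) (2,5) (3,0) (3,1) (3,2) (3,3) (3,4) (3,5) (4,1) (4,2) (4,4) (4,5) (5,1) (5,3) (5,5)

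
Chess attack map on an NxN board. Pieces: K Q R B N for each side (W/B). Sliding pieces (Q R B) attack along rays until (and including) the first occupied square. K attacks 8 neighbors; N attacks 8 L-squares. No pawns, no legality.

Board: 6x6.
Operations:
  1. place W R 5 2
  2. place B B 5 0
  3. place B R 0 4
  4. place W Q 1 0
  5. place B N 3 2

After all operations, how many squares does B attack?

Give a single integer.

Op 1: place WR@(5,2)
Op 2: place BB@(5,0)
Op 3: place BR@(0,4)
Op 4: place WQ@(1,0)
Op 5: place BN@(3,2)
Per-piece attacks for B:
  BR@(0,4): attacks (0,5) (0,3) (0,2) (0,1) (0,0) (1,4) (2,4) (3,4) (4,4) (5,4)
  BN@(3,2): attacks (4,4) (5,3) (2,4) (1,3) (4,0) (5,1) (2,0) (1,1)
  BB@(5,0): attacks (4,1) (3,2) [ray(-1,1) blocked at (3,2)]
Union (18 distinct): (0,0) (0,1) (0,2) (0,3) (0,5) (1,1) (1,3) (1,4) (2,0) (2,4) (3,2) (3,4) (4,0) (4,1) (4,4) (5,1) (5,3) (5,4)

Answer: 18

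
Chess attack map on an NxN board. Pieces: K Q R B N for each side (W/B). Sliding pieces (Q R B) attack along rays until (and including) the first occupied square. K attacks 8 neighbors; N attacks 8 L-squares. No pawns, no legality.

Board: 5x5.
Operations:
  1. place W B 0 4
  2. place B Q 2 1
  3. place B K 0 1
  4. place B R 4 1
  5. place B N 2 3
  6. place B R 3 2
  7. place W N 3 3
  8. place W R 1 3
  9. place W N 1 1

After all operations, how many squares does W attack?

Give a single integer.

Answer: 10

Derivation:
Op 1: place WB@(0,4)
Op 2: place BQ@(2,1)
Op 3: place BK@(0,1)
Op 4: place BR@(4,1)
Op 5: place BN@(2,3)
Op 6: place BR@(3,2)
Op 7: place WN@(3,3)
Op 8: place WR@(1,3)
Op 9: place WN@(1,1)
Per-piece attacks for W:
  WB@(0,4): attacks (1,3) [ray(1,-1) blocked at (1,3)]
  WN@(1,1): attacks (2,3) (3,2) (0,3) (3,0)
  WR@(1,3): attacks (1,4) (1,2) (1,1) (2,3) (0,3) [ray(0,-1) blocked at (1,1); ray(1,0) blocked at (2,3)]
  WN@(3,3): attacks (1,4) (4,1) (2,1) (1,2)
Union (10 distinct): (0,3) (1,1) (1,2) (1,3) (1,4) (2,1) (2,3) (3,0) (3,2) (4,1)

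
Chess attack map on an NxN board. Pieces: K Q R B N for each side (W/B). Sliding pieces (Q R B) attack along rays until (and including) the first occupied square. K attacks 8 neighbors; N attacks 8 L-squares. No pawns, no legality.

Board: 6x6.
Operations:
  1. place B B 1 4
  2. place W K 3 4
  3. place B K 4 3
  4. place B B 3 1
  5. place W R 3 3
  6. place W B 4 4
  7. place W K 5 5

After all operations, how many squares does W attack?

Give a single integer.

Op 1: place BB@(1,4)
Op 2: place WK@(3,4)
Op 3: place BK@(4,3)
Op 4: place BB@(3,1)
Op 5: place WR@(3,3)
Op 6: place WB@(4,4)
Op 7: place WK@(5,5)
Per-piece attacks for W:
  WR@(3,3): attacks (3,4) (3,2) (3,1) (4,3) (2,3) (1,3) (0,3) [ray(0,1) blocked at (3,4); ray(0,-1) blocked at (3,1); ray(1,0) blocked at (4,3)]
  WK@(3,4): attacks (3,5) (3,3) (4,4) (2,4) (4,5) (4,3) (2,5) (2,3)
  WB@(4,4): attacks (5,5) (5,3) (3,5) (3,3) [ray(1,1) blocked at (5,5); ray(-1,-1) blocked at (3,3)]
  WK@(5,5): attacks (5,4) (4,5) (4,4)
Union (16 distinct): (0,3) (1,3) (2,3) (2,4) (2,5) (3,1) (3,2) (3,3) (3,4) (3,5) (4,3) (4,4) (4,5) (5,3) (5,4) (5,5)

Answer: 16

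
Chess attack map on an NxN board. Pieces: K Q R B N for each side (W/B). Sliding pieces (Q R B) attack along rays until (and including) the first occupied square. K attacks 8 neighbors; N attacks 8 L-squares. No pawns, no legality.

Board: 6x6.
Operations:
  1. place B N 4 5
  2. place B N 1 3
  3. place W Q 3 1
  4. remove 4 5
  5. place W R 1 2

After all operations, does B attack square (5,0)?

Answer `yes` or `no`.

Answer: no

Derivation:
Op 1: place BN@(4,5)
Op 2: place BN@(1,3)
Op 3: place WQ@(3,1)
Op 4: remove (4,5)
Op 5: place WR@(1,2)
Per-piece attacks for B:
  BN@(1,3): attacks (2,5) (3,4) (0,5) (2,1) (3,2) (0,1)
B attacks (5,0): no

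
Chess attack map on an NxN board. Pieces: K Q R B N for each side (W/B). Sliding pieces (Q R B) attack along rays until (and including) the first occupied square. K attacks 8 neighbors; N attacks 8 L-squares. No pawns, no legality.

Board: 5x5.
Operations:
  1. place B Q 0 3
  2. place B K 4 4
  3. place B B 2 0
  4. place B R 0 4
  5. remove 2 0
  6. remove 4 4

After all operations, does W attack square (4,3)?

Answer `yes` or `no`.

Answer: no

Derivation:
Op 1: place BQ@(0,3)
Op 2: place BK@(4,4)
Op 3: place BB@(2,0)
Op 4: place BR@(0,4)
Op 5: remove (2,0)
Op 6: remove (4,4)
Per-piece attacks for W:
W attacks (4,3): no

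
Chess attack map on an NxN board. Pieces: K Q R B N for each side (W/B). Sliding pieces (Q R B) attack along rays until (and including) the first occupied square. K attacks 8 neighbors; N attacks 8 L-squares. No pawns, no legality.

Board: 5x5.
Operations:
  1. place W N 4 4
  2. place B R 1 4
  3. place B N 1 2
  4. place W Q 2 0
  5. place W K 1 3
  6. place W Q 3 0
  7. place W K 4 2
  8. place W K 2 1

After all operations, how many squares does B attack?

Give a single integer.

Answer: 9

Derivation:
Op 1: place WN@(4,4)
Op 2: place BR@(1,4)
Op 3: place BN@(1,2)
Op 4: place WQ@(2,0)
Op 5: place WK@(1,3)
Op 6: place WQ@(3,0)
Op 7: place WK@(4,2)
Op 8: place WK@(2,1)
Per-piece attacks for B:
  BN@(1,2): attacks (2,4) (3,3) (0,4) (2,0) (3,1) (0,0)
  BR@(1,4): attacks (1,3) (2,4) (3,4) (4,4) (0,4) [ray(0,-1) blocked at (1,3); ray(1,0) blocked at (4,4)]
Union (9 distinct): (0,0) (0,4) (1,3) (2,0) (2,4) (3,1) (3,3) (3,4) (4,4)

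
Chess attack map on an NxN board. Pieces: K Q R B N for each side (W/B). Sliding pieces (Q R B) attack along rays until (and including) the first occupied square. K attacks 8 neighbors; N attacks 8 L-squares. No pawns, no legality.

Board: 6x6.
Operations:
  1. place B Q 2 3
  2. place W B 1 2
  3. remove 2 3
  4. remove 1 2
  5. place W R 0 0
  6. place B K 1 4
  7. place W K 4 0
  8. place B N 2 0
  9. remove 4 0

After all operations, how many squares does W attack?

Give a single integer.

Op 1: place BQ@(2,3)
Op 2: place WB@(1,2)
Op 3: remove (2,3)
Op 4: remove (1,2)
Op 5: place WR@(0,0)
Op 6: place BK@(1,4)
Op 7: place WK@(4,0)
Op 8: place BN@(2,0)
Op 9: remove (4,0)
Per-piece attacks for W:
  WR@(0,0): attacks (0,1) (0,2) (0,3) (0,4) (0,5) (1,0) (2,0) [ray(1,0) blocked at (2,0)]
Union (7 distinct): (0,1) (0,2) (0,3) (0,4) (0,5) (1,0) (2,0)

Answer: 7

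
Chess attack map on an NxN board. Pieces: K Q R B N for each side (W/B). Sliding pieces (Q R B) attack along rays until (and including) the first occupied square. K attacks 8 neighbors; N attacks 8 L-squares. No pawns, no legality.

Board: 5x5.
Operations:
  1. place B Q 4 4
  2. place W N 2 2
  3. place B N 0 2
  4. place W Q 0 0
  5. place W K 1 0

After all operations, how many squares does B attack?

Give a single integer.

Op 1: place BQ@(4,4)
Op 2: place WN@(2,2)
Op 3: place BN@(0,2)
Op 4: place WQ@(0,0)
Op 5: place WK@(1,0)
Per-piece attacks for B:
  BN@(0,2): attacks (1,4) (2,3) (1,0) (2,1)
  BQ@(4,4): attacks (4,3) (4,2) (4,1) (4,0) (3,4) (2,4) (1,4) (0,4) (3,3) (2,2) [ray(-1,-1) blocked at (2,2)]
Union (13 distinct): (0,4) (1,0) (1,4) (2,1) (2,2) (2,3) (2,4) (3,3) (3,4) (4,0) (4,1) (4,2) (4,3)

Answer: 13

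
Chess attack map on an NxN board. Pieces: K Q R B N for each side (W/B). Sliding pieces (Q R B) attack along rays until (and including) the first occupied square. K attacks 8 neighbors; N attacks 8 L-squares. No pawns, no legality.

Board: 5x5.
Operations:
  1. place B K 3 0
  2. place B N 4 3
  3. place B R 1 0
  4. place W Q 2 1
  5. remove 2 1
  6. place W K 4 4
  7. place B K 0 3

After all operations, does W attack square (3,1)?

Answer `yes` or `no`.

Answer: no

Derivation:
Op 1: place BK@(3,0)
Op 2: place BN@(4,3)
Op 3: place BR@(1,0)
Op 4: place WQ@(2,1)
Op 5: remove (2,1)
Op 6: place WK@(4,4)
Op 7: place BK@(0,3)
Per-piece attacks for W:
  WK@(4,4): attacks (4,3) (3,4) (3,3)
W attacks (3,1): no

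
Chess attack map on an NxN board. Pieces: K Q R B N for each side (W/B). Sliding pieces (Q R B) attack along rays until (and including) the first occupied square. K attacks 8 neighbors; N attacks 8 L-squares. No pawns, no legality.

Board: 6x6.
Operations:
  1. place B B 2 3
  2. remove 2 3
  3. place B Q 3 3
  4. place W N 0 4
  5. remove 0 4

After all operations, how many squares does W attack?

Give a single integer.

Op 1: place BB@(2,3)
Op 2: remove (2,3)
Op 3: place BQ@(3,3)
Op 4: place WN@(0,4)
Op 5: remove (0,4)
Per-piece attacks for W:
Union (0 distinct): (none)

Answer: 0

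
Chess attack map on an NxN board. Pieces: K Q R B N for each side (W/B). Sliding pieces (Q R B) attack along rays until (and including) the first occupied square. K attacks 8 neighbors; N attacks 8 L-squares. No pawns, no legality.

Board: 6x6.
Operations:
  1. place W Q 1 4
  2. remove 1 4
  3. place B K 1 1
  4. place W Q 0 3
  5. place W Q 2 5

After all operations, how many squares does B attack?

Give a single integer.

Op 1: place WQ@(1,4)
Op 2: remove (1,4)
Op 3: place BK@(1,1)
Op 4: place WQ@(0,3)
Op 5: place WQ@(2,5)
Per-piece attacks for B:
  BK@(1,1): attacks (1,2) (1,0) (2,1) (0,1) (2,2) (2,0) (0,2) (0,0)
Union (8 distinct): (0,0) (0,1) (0,2) (1,0) (1,2) (2,0) (2,1) (2,2)

Answer: 8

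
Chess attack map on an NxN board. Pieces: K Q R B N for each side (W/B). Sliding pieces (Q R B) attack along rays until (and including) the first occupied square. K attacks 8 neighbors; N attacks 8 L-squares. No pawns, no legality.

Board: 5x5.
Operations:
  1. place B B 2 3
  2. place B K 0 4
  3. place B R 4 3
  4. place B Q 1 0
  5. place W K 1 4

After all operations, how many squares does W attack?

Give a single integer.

Answer: 5

Derivation:
Op 1: place BB@(2,3)
Op 2: place BK@(0,4)
Op 3: place BR@(4,3)
Op 4: place BQ@(1,0)
Op 5: place WK@(1,4)
Per-piece attacks for W:
  WK@(1,4): attacks (1,3) (2,4) (0,4) (2,3) (0,3)
Union (5 distinct): (0,3) (0,4) (1,3) (2,3) (2,4)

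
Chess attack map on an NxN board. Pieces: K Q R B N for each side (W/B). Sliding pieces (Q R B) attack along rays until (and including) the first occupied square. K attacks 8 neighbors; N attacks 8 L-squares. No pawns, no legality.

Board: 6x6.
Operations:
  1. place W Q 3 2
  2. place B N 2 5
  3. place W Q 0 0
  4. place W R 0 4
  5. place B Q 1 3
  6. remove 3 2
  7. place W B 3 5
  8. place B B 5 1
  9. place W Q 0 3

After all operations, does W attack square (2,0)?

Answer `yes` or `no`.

Answer: yes

Derivation:
Op 1: place WQ@(3,2)
Op 2: place BN@(2,5)
Op 3: place WQ@(0,0)
Op 4: place WR@(0,4)
Op 5: place BQ@(1,3)
Op 6: remove (3,2)
Op 7: place WB@(3,5)
Op 8: place BB@(5,1)
Op 9: place WQ@(0,3)
Per-piece attacks for W:
  WQ@(0,0): attacks (0,1) (0,2) (0,3) (1,0) (2,0) (3,0) (4,0) (5,0) (1,1) (2,2) (3,3) (4,4) (5,5) [ray(0,1) blocked at (0,3)]
  WQ@(0,3): attacks (0,4) (0,2) (0,1) (0,0) (1,3) (1,4) (2,5) (1,2) (2,1) (3,0) [ray(0,1) blocked at (0,4); ray(0,-1) blocked at (0,0); ray(1,0) blocked at (1,3); ray(1,1) blocked at (2,5)]
  WR@(0,4): attacks (0,5) (0,3) (1,4) (2,4) (3,4) (4,4) (5,4) [ray(0,-1) blocked at (0,3)]
  WB@(3,5): attacks (4,4) (5,3) (2,4) (1,3) [ray(-1,-1) blocked at (1,3)]
W attacks (2,0): yes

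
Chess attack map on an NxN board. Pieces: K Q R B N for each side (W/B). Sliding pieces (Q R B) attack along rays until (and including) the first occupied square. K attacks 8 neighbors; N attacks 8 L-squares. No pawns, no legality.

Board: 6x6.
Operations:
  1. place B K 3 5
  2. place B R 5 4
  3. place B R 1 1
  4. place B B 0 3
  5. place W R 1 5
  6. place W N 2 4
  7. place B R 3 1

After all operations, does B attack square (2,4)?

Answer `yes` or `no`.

Op 1: place BK@(3,5)
Op 2: place BR@(5,4)
Op 3: place BR@(1,1)
Op 4: place BB@(0,3)
Op 5: place WR@(1,5)
Op 6: place WN@(2,4)
Op 7: place BR@(3,1)
Per-piece attacks for B:
  BB@(0,3): attacks (1,4) (2,5) (1,2) (2,1) (3,0)
  BR@(1,1): attacks (1,2) (1,3) (1,4) (1,5) (1,0) (2,1) (3,1) (0,1) [ray(0,1) blocked at (1,5); ray(1,0) blocked at (3,1)]
  BR@(3,1): attacks (3,2) (3,3) (3,4) (3,5) (3,0) (4,1) (5,1) (2,1) (1,1) [ray(0,1) blocked at (3,5); ray(-1,0) blocked at (1,1)]
  BK@(3,5): attacks (3,4) (4,5) (2,5) (4,4) (2,4)
  BR@(5,4): attacks (5,5) (5,3) (5,2) (5,1) (5,0) (4,4) (3,4) (2,4) [ray(-1,0) blocked at (2,4)]
B attacks (2,4): yes

Answer: yes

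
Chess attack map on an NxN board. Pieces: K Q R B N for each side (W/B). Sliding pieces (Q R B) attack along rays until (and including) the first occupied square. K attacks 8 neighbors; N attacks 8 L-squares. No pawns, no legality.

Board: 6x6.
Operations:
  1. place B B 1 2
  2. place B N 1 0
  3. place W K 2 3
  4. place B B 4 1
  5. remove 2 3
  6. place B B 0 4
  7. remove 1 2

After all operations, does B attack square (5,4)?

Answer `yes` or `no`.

Answer: no

Derivation:
Op 1: place BB@(1,2)
Op 2: place BN@(1,0)
Op 3: place WK@(2,3)
Op 4: place BB@(4,1)
Op 5: remove (2,3)
Op 6: place BB@(0,4)
Op 7: remove (1,2)
Per-piece attacks for B:
  BB@(0,4): attacks (1,5) (1,3) (2,2) (3,1) (4,0)
  BN@(1,0): attacks (2,2) (3,1) (0,2)
  BB@(4,1): attacks (5,2) (5,0) (3,2) (2,3) (1,4) (0,5) (3,0)
B attacks (5,4): no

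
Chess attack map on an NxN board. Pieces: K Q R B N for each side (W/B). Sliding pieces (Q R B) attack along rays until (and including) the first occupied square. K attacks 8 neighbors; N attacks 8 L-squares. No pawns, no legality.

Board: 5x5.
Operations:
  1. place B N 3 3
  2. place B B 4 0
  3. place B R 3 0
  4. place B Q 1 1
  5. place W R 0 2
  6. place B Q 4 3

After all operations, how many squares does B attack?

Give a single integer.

Op 1: place BN@(3,3)
Op 2: place BB@(4,0)
Op 3: place BR@(3,0)
Op 4: place BQ@(1,1)
Op 5: place WR@(0,2)
Op 6: place BQ@(4,3)
Per-piece attacks for B:
  BQ@(1,1): attacks (1,2) (1,3) (1,4) (1,0) (2,1) (3,1) (4,1) (0,1) (2,2) (3,3) (2,0) (0,2) (0,0) [ray(1,1) blocked at (3,3); ray(-1,1) blocked at (0,2)]
  BR@(3,0): attacks (3,1) (3,2) (3,3) (4,0) (2,0) (1,0) (0,0) [ray(0,1) blocked at (3,3); ray(1,0) blocked at (4,0)]
  BN@(3,3): attacks (1,4) (4,1) (2,1) (1,2)
  BB@(4,0): attacks (3,1) (2,2) (1,3) (0,4)
  BQ@(4,3): attacks (4,4) (4,2) (4,1) (4,0) (3,3) (3,4) (3,2) (2,1) (1,0) [ray(0,-1) blocked at (4,0); ray(-1,0) blocked at (3,3)]
Union (19 distinct): (0,0) (0,1) (0,2) (0,4) (1,0) (1,2) (1,3) (1,4) (2,0) (2,1) (2,2) (3,1) (3,2) (3,3) (3,4) (4,0) (4,1) (4,2) (4,4)

Answer: 19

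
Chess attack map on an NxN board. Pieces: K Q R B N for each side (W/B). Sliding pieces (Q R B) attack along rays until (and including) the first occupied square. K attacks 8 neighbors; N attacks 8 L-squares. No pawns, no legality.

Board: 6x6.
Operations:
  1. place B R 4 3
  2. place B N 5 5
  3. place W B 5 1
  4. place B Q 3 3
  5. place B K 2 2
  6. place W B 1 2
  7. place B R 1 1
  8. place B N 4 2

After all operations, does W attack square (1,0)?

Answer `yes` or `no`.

Answer: no

Derivation:
Op 1: place BR@(4,3)
Op 2: place BN@(5,5)
Op 3: place WB@(5,1)
Op 4: place BQ@(3,3)
Op 5: place BK@(2,2)
Op 6: place WB@(1,2)
Op 7: place BR@(1,1)
Op 8: place BN@(4,2)
Per-piece attacks for W:
  WB@(1,2): attacks (2,3) (3,4) (4,5) (2,1) (3,0) (0,3) (0,1)
  WB@(5,1): attacks (4,2) (4,0) [ray(-1,1) blocked at (4,2)]
W attacks (1,0): no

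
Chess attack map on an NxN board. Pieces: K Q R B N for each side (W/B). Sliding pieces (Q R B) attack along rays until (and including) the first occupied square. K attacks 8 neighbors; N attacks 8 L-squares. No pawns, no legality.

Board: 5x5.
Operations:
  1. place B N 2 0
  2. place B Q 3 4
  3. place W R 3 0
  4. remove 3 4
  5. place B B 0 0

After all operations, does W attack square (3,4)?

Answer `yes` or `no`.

Op 1: place BN@(2,0)
Op 2: place BQ@(3,4)
Op 3: place WR@(3,0)
Op 4: remove (3,4)
Op 5: place BB@(0,0)
Per-piece attacks for W:
  WR@(3,0): attacks (3,1) (3,2) (3,3) (3,4) (4,0) (2,0) [ray(-1,0) blocked at (2,0)]
W attacks (3,4): yes

Answer: yes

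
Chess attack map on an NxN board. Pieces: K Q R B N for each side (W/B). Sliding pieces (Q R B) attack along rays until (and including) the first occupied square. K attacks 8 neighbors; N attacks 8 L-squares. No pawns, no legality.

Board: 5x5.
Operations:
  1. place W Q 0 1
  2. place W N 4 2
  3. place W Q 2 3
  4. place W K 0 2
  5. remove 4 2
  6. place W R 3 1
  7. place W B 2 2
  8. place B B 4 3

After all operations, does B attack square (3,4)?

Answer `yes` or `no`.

Op 1: place WQ@(0,1)
Op 2: place WN@(4,2)
Op 3: place WQ@(2,3)
Op 4: place WK@(0,2)
Op 5: remove (4,2)
Op 6: place WR@(3,1)
Op 7: place WB@(2,2)
Op 8: place BB@(4,3)
Per-piece attacks for B:
  BB@(4,3): attacks (3,4) (3,2) (2,1) (1,0)
B attacks (3,4): yes

Answer: yes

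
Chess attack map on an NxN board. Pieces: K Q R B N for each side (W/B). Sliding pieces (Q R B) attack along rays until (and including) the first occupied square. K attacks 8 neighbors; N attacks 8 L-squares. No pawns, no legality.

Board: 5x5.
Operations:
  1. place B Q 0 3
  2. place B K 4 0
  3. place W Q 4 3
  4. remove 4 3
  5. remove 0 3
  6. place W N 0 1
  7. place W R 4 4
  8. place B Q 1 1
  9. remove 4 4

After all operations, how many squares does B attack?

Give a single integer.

Answer: 15

Derivation:
Op 1: place BQ@(0,3)
Op 2: place BK@(4,0)
Op 3: place WQ@(4,3)
Op 4: remove (4,3)
Op 5: remove (0,3)
Op 6: place WN@(0,1)
Op 7: place WR@(4,4)
Op 8: place BQ@(1,1)
Op 9: remove (4,4)
Per-piece attacks for B:
  BQ@(1,1): attacks (1,2) (1,3) (1,4) (1,0) (2,1) (3,1) (4,1) (0,1) (2,2) (3,3) (4,4) (2,0) (0,2) (0,0) [ray(-1,0) blocked at (0,1)]
  BK@(4,0): attacks (4,1) (3,0) (3,1)
Union (15 distinct): (0,0) (0,1) (0,2) (1,0) (1,2) (1,3) (1,4) (2,0) (2,1) (2,2) (3,0) (3,1) (3,3) (4,1) (4,4)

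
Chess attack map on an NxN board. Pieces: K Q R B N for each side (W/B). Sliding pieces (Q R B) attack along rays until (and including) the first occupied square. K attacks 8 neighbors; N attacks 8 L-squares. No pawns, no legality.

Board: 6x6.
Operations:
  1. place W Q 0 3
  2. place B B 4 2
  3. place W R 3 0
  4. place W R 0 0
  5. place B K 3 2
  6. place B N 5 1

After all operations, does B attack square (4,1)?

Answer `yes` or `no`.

Answer: yes

Derivation:
Op 1: place WQ@(0,3)
Op 2: place BB@(4,2)
Op 3: place WR@(3,0)
Op 4: place WR@(0,0)
Op 5: place BK@(3,2)
Op 6: place BN@(5,1)
Per-piece attacks for B:
  BK@(3,2): attacks (3,3) (3,1) (4,2) (2,2) (4,3) (4,1) (2,3) (2,1)
  BB@(4,2): attacks (5,3) (5,1) (3,3) (2,4) (1,5) (3,1) (2,0) [ray(1,-1) blocked at (5,1)]
  BN@(5,1): attacks (4,3) (3,2) (3,0)
B attacks (4,1): yes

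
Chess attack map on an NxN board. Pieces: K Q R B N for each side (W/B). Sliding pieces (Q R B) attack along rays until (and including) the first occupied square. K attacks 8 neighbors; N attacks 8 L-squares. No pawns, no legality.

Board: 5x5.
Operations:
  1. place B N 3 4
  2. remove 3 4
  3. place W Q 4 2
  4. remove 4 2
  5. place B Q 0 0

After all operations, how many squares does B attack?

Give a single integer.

Answer: 12

Derivation:
Op 1: place BN@(3,4)
Op 2: remove (3,4)
Op 3: place WQ@(4,2)
Op 4: remove (4,2)
Op 5: place BQ@(0,0)
Per-piece attacks for B:
  BQ@(0,0): attacks (0,1) (0,2) (0,3) (0,4) (1,0) (2,0) (3,0) (4,0) (1,1) (2,2) (3,3) (4,4)
Union (12 distinct): (0,1) (0,2) (0,3) (0,4) (1,0) (1,1) (2,0) (2,2) (3,0) (3,3) (4,0) (4,4)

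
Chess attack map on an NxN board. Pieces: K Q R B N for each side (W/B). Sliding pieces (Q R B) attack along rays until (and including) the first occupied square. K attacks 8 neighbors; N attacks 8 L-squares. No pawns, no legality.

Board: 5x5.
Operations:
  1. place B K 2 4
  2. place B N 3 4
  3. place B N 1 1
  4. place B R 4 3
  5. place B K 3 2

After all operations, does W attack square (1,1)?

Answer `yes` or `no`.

Answer: no

Derivation:
Op 1: place BK@(2,4)
Op 2: place BN@(3,4)
Op 3: place BN@(1,1)
Op 4: place BR@(4,3)
Op 5: place BK@(3,2)
Per-piece attacks for W:
W attacks (1,1): no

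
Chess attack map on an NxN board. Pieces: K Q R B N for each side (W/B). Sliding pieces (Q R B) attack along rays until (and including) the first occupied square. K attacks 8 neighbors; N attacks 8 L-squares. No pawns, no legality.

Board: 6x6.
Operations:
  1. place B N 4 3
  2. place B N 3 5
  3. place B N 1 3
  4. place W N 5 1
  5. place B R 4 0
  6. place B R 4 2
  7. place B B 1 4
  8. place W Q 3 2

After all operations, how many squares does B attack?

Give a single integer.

Answer: 26

Derivation:
Op 1: place BN@(4,3)
Op 2: place BN@(3,5)
Op 3: place BN@(1,3)
Op 4: place WN@(5,1)
Op 5: place BR@(4,0)
Op 6: place BR@(4,2)
Op 7: place BB@(1,4)
Op 8: place WQ@(3,2)
Per-piece attacks for B:
  BN@(1,3): attacks (2,5) (3,4) (0,5) (2,1) (3,2) (0,1)
  BB@(1,4): attacks (2,5) (2,3) (3,2) (0,5) (0,3) [ray(1,-1) blocked at (3,2)]
  BN@(3,5): attacks (4,3) (5,4) (2,3) (1,4)
  BR@(4,0): attacks (4,1) (4,2) (5,0) (3,0) (2,0) (1,0) (0,0) [ray(0,1) blocked at (4,2)]
  BR@(4,2): attacks (4,3) (4,1) (4,0) (5,2) (3,2) [ray(0,1) blocked at (4,3); ray(0,-1) blocked at (4,0); ray(-1,0) blocked at (3,2)]
  BN@(4,3): attacks (5,5) (3,5) (2,4) (5,1) (3,1) (2,2)
Union (26 distinct): (0,0) (0,1) (0,3) (0,5) (1,0) (1,4) (2,0) (2,1) (2,2) (2,3) (2,4) (2,5) (3,0) (3,1) (3,2) (3,4) (3,5) (4,0) (4,1) (4,2) (4,3) (5,0) (5,1) (5,2) (5,4) (5,5)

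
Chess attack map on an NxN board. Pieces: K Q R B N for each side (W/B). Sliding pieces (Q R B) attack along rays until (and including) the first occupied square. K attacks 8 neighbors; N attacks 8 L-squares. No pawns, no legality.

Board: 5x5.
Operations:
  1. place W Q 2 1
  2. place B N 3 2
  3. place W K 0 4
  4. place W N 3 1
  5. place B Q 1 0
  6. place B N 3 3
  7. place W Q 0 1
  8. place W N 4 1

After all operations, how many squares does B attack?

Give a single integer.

Answer: 13

Derivation:
Op 1: place WQ@(2,1)
Op 2: place BN@(3,2)
Op 3: place WK@(0,4)
Op 4: place WN@(3,1)
Op 5: place BQ@(1,0)
Op 6: place BN@(3,3)
Op 7: place WQ@(0,1)
Op 8: place WN@(4,1)
Per-piece attacks for B:
  BQ@(1,0): attacks (1,1) (1,2) (1,3) (1,4) (2,0) (3,0) (4,0) (0,0) (2,1) (0,1) [ray(1,1) blocked at (2,1); ray(-1,1) blocked at (0,1)]
  BN@(3,2): attacks (4,4) (2,4) (1,3) (4,0) (2,0) (1,1)
  BN@(3,3): attacks (1,4) (4,1) (2,1) (1,2)
Union (13 distinct): (0,0) (0,1) (1,1) (1,2) (1,3) (1,4) (2,0) (2,1) (2,4) (3,0) (4,0) (4,1) (4,4)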